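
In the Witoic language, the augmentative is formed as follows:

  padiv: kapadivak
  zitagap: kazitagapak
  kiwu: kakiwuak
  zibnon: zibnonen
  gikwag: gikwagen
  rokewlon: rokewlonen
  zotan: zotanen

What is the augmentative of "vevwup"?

"vevwup" ends in -p. The one such stem in the data (zitagap → kazitagapak) adds ka- … -ak around the stem, so the same rule applies.
The other pattern: stems ending in -g or -n add -en.
So vevwup → kavevwupak.

kavevwupak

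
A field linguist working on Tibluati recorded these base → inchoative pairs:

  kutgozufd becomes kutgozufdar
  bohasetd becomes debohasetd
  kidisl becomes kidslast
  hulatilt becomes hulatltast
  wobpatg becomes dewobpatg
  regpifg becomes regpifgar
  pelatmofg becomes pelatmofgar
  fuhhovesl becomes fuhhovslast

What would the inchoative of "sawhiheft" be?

wobpatg and regpifg both end in -g yet inflect differently (dewobpatg, regpifgar), so the final letter is not what conditions the rule; the second-to-last letter is.
"sawhiheft" has second-to-last letter 'f'. The stems whose second-to-last letter is 'f' (regpifg → regpifgar, kutgozufd → kutgozufdar, pelatmofg → pelatmofgar) add -ar.
So sawhiheft → sawhiheftar.

sawhiheftar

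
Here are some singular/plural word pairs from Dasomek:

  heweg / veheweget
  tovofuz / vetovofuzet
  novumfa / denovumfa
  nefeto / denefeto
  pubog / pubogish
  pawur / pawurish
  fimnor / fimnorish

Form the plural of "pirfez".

heweg and pubog both end in -g yet inflect differently (veheweget, pubogish), so the final letter is not what conditions the rule; the first letter is.
"pirfez" begins with p-. The stems beginning with p- (pubog → pubogish, pawur → pawurish) add -ish.
The other patterns: stems beginning with h- or t- add ve- … -et around the stem; stems beginning with n- add the prefix de-.
So pirfez → pirfezish.

pirfezish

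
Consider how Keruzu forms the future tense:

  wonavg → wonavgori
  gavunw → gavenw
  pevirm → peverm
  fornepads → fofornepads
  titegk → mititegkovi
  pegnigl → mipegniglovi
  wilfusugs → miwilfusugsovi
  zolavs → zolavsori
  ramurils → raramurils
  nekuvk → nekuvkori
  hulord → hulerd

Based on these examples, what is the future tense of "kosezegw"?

nekuvk and titegk both end in -k yet inflect differently (nekuvkori, mititegkovi), so the final letter is not what conditions the rule; the second-to-last letter is.
"kosezegw" has second-to-last letter 'g'. The stems whose second-to-last letter is 'g' (titegk → mititegkovi, pegnigl → mipegniglovi, wilfusugs → miwilfusugsovi) add mi- … -ovi around the stem.
The other patterns: stems whose second-to-last letter is 'n' or 'r' change the last vowel to 'e'; stems whose second-to-last letter is 'v' add -ori; stems whose second-to-last letter is 'd' or 'l' repeat the first consonant+vowel as a prefix.
So kosezegw → mikosezegwovi.

mikosezegwovi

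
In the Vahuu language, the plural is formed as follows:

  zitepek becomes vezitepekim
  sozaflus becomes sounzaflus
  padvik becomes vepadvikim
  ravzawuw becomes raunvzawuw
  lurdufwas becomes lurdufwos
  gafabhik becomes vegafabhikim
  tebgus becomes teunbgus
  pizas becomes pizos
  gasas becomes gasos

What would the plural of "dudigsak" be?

tebgus and gasas both end in -s yet inflect differently (teunbgus, gasos), so the final letter is not what conditions the rule; the last vowel is.
"dudigsak" has last vowel 'a'. The stems whose last vowel is 'a' (gasas → gasos, pizas → pizos, lurdufwas → lurdufwos) change the last vowel to 'o'.
The other patterns: stems whose last vowel is 'u' insert -un- after the first vowel; stems whose last vowel is 'e' or 'i' add ve- … -im around the stem.
So dudigsak → dudigsok.

dudigsok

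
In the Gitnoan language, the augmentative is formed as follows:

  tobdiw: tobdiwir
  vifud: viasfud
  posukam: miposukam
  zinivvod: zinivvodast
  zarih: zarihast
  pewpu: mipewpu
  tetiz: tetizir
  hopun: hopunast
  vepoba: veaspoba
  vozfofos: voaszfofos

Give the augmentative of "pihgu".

vifud and zinivvod both end in -d yet inflect differently (viasfud, zinivvodast), so the final letter is not what conditions the rule; the first letter is.
"pihgu" begins with p-. The stems beginning with p- (posukam → miposukam, pewpu → mipewpu) add the prefix mi-.
The other patterns: stems beginning with t- add -ir; stems beginning with v- insert -as- after the first vowel; stems beginning with h- or z- add -ast.
So pihgu → mipihgu.

mipihgu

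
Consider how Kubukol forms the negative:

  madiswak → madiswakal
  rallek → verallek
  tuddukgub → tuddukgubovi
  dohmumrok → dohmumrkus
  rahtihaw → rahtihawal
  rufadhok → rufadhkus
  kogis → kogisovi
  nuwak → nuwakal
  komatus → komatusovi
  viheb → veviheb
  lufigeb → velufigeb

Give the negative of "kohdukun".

kohdukunovi

rufadhok and nuwak both end in -k yet inflect differently (rufadhkus, nuwakal), so the final letter is not what conditions the rule; the last vowel is.
"kohdukun" has last vowel 'u'. The stems whose last vowel is 'u' (komatus → komatusovi, tuddukgub → tuddukgubovi) add -ovi.
The other patterns: stems whose last vowel is 'o' delete the last vowel and add -us; stems whose last vowel is 'a' add -al; stems whose last vowel is 'e' add the prefix ve-.
So kohdukun → kohdukunovi.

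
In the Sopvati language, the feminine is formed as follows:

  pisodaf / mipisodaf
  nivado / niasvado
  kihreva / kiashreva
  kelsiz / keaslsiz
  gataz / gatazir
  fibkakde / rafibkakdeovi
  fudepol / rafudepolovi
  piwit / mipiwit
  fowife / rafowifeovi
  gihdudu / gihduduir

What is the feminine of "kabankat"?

"kabankat" begins with k-. The stems beginning with k- (kelsiz → keaslsiz, kihreva → kiashreva) insert -as- after the first vowel.
So kabankat → kaasbankat.

kaasbankat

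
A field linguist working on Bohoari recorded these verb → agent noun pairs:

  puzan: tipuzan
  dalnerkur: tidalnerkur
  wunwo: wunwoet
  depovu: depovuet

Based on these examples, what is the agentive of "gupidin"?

dalnerkur and depovu both have last vowel 'u' yet inflect differently (tidalnerkur, depovuet), so the last vowel is not what conditions the rule; whether the stem ends in a vowel or a consonant is.
"gupidin" ends in a consonant. The stems ending in a consonant (puzan → tipuzan, dalnerkur → tidalnerkur) add the prefix ti-.
So gupidin → tigupidin.

tigupidin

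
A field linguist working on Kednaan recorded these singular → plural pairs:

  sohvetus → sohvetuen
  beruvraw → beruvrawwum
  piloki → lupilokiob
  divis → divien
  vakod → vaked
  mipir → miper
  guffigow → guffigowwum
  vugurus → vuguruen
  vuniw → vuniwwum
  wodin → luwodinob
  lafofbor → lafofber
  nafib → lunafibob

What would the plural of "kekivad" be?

kekived

divis and vuniw both have last vowel 'i' yet inflect differently (divien, vuniwwum), so the last vowel is not what conditions the rule; the final letter is.
"kekivad" ends in -d. The one such stem in the data (vakod → vaked) changes the last vowel to 'e' (as do lafofbor, mipir), so the same rule applies.
So kekivad → kekived.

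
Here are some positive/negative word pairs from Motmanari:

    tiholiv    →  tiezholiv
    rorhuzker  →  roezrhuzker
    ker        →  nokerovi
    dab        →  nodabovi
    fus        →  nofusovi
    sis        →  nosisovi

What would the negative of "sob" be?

"sob" has 1 vowel. The stems with 1 vowel (ker → nokerovi, dab → nodabovi, fus → nofusovi) add no- … -ovi around the stem.
So sob → nosobovi.

nosobovi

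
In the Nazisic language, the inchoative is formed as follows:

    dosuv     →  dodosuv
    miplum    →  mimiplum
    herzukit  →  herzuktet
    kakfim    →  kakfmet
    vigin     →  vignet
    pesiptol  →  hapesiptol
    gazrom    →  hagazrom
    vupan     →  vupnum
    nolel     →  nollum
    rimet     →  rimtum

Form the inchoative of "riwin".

"riwin" has last vowel 'i'. The stems whose last vowel is 'i' (herzukit → herzuktet, kakfim → kakfmet, vigin → vignet) delete the last vowel and add -et.
The other patterns: stems whose last vowel is 'u' repeat the first consonant+vowel as a prefix; stems whose last vowel is 'o' add the prefix ha-; stems whose last vowel is 'a' or 'e' delete the last vowel and add -um.
So riwin → riwnet.

riwnet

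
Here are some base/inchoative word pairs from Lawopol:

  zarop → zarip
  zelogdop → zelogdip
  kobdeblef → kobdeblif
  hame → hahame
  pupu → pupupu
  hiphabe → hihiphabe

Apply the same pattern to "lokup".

lokip

"lokup" ends in a consonant. The stems ending in a consonant (zarop → zarip, zelogdop → zelogdip, kobdeblef → kobdeblif) change the last vowel to 'i'.
The other pattern: stems ending in a vowel repeat the first consonant+vowel as a prefix.
So lokup → lokip.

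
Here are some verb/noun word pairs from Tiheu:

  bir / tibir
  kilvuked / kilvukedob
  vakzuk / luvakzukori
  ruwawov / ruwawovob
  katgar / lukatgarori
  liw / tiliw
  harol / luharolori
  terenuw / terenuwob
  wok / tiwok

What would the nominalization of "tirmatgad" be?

tirmatgadob

wok and vakzuk both end in -k yet inflect differently (tiwok, luvakzukori), so the final letter is not what conditions the rule; the number of vowels is.
"tirmatgad" has 3 vowels. The stems with 3 vowels (terenuw → terenuwob, kilvuked → kilvukedob, ruwawov → ruwawovob) add -ob.
So tirmatgad → tirmatgadob.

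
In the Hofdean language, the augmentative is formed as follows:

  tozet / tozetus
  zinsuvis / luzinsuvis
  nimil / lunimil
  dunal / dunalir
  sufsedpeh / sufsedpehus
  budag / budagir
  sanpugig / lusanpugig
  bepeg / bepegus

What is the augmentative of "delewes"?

bepeg and sanpugig both end in -g yet inflect differently (bepegus, lusanpugig), so the final letter is not what conditions the rule; the last vowel is.
"delewes" has last vowel 'e'. The stems whose last vowel is 'e' (sufsedpeh → sufsedpehus, tozet → tozetus, bepeg → bepegus) add -us.
The other patterns: stems whose last vowel is 'i' add the prefix lu-; stems whose last vowel is 'a' add -ir.
So delewes → delewesus.

delewesus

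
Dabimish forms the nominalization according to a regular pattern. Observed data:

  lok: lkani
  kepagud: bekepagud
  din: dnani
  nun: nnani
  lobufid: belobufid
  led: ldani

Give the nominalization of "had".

hdani

"had" has 1 vowel. The stems with 1 vowel (lok → lkani, led → ldani, din → dnani) delete the last vowel and add -ani.
So had → hdani.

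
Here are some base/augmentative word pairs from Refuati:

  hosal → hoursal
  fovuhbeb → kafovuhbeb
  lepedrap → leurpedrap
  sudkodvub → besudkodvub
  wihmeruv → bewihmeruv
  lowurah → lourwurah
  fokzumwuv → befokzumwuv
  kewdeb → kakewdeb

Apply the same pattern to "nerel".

kanerel

"nerel" has last vowel 'e'. The stems whose last vowel is 'e' (fovuhbeb → kafovuhbeb, kewdeb → kakewdeb) add the prefix ka-.
So nerel → kanerel.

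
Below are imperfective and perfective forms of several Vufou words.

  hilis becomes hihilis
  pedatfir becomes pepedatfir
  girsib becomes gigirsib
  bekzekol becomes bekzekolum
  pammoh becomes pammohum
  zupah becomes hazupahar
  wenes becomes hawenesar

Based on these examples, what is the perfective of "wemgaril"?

wewemgaril

pammoh and zupah both end in -h yet inflect differently (pammohum, hazupahar), so the final letter is not what conditions the rule; the last vowel is.
"wemgaril" has last vowel 'i'. The stems whose last vowel is 'i' (hilis → hihilis, pedatfir → pepedatfir, girsib → gigirsib) repeat the first consonant+vowel as a prefix.
So wemgaril → wewemgaril.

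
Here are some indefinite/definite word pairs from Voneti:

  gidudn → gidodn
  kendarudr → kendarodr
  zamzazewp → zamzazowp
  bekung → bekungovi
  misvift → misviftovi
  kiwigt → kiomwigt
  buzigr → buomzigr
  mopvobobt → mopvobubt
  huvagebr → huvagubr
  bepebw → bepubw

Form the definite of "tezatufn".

tezatufnovi

"tezatufn" has second-to-last letter 'f'. The one such stem in the data (misvift → misviftovi) adds -ovi, so the same rule applies.
The other patterns: stems whose second-to-last letter is 'd' or 'w' change the last vowel to 'o'; stems whose second-to-last letter is 'g' insert -om- after the first vowel; stems whose second-to-last letter is 'b' change the last vowel to 'u'.
So tezatufn → tezatufnovi.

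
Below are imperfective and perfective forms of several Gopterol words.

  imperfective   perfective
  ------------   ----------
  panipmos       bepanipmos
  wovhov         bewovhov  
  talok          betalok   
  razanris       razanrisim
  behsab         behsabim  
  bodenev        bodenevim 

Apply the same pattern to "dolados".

bedolados

panipmos and razanris both end in -s yet inflect differently (bepanipmos, razanrisim), so the final letter is not what conditions the rule; the last vowel is.
"dolados" has last vowel 'o'. The stems whose last vowel is 'o' (panipmos → bepanipmos, wovhov → bewovhov, talok → betalok) add the prefix be-.
So dolados → bedolados.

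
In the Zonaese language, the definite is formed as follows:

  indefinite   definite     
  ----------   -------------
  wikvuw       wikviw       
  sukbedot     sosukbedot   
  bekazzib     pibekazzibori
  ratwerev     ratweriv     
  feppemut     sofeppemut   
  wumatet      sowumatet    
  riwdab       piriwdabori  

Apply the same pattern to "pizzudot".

feppemut and wikvuw both have last vowel 'u' yet inflect differently (sofeppemut, wikviw), so the last vowel is not what conditions the rule; the final letter is.
"pizzudot" ends in -t. The stems ending in -t (wumatet → sowumatet, sukbedot → sosukbedot, feppemut → sofeppemut) add the prefix so-.
So pizzudot → sopizzudot.

sopizzudot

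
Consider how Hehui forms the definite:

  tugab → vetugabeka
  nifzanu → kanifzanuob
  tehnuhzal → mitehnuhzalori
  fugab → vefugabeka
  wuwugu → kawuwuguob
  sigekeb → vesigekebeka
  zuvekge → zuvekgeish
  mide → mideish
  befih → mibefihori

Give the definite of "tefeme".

tefemeish

"tefeme" ends in -e. The stems ending in -e (mide → mideish, zuvekge → zuvekgeish) add -ish.
The other patterns: stems ending in -b add ve- … -eka around the stem; stems ending in -u add ka- … -ob around the stem; stems ending in -h or -l add mi- … -ori around the stem.
So tefeme → tefemeish.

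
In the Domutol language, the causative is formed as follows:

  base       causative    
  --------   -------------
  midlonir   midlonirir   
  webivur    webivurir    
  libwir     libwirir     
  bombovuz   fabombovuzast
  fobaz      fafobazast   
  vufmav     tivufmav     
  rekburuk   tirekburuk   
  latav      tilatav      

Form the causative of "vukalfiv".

tivukalfiv

"vukalfiv" ends in -v. The stems ending in -v (vufmav → tivufmav, latav → tilatav) add the prefix ti-.
The other patterns: stems ending in -r add -ir; stems ending in -z add fa- … -ast around the stem.
So vukalfiv → tivukalfiv.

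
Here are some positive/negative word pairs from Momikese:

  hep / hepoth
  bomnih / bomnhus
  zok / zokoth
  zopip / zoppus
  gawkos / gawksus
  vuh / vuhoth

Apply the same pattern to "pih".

vuh and bomnih both end in -h yet inflect differently (vuhoth, bomnhus), so the final letter is not what conditions the rule; the number of vowels is.
"pih" has 1 vowel. The stems with 1 vowel (hep → hepoth, zok → zokoth, vuh → vuhoth) add -oth.
So pih → pihoth.

pihoth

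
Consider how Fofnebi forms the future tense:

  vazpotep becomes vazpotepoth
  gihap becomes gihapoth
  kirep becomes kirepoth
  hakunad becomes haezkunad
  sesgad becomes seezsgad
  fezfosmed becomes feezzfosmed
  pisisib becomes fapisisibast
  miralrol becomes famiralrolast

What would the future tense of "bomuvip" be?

bomuvipoth

gihap and hakunad both have last vowel 'a' yet inflect differently (gihapoth, haezkunad), so the last vowel is not what conditions the rule; the final letter is.
"bomuvip" ends in -p. The stems ending in -p (vazpotep → vazpotepoth, gihap → gihapoth, kirep → kirepoth) add -oth.
The other patterns: stems ending in -d insert -ez- after the first vowel; stems ending in -b or -l add fa- … -ast around the stem.
So bomuvip → bomuvipoth.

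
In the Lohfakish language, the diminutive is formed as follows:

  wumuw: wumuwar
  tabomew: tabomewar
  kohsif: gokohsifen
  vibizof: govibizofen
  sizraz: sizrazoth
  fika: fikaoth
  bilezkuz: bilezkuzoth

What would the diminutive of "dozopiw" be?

wumuw and bilezkuz both have last vowel 'u' yet inflect differently (wumuwar, bilezkuzoth), so the last vowel is not what conditions the rule; the final letter is.
"dozopiw" ends in -w. The stems ending in -w (wumuw → wumuwar, tabomew → tabomewar) add -ar.
The other patterns: stems ending in -f add go- … -en around the stem; stems ending in -a or -z add -oth.
So dozopiw → dozopiwar.

dozopiwar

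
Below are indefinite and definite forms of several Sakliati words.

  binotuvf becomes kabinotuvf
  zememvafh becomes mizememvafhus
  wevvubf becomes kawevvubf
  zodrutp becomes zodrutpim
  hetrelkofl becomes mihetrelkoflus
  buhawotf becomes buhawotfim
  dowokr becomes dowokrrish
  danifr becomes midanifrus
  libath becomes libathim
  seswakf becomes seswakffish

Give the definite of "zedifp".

mizedifpus

zememvafh and libath both end in -h yet inflect differently (mizememvafhus, libathim), so the final letter is not what conditions the rule; the second-to-last letter is.
"zedifp" has second-to-last letter 'f'. The stems whose second-to-last letter is 'f' (hetrelkofl → mihetrelkoflus, danifr → midanifrus, zememvafh → mizememvafhus) add mi- … -us around the stem.
So zedifp → mizedifpus.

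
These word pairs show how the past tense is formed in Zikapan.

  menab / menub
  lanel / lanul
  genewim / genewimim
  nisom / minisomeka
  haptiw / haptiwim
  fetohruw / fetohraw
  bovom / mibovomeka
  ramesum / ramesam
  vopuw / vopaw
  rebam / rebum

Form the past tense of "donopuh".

bovom and ramesum both end in -m yet inflect differently (mibovomeka, ramesam), so the final letter is not what conditions the rule; the last vowel is.
"donopuh" has last vowel 'u'. The stems whose last vowel is 'u' (ramesum → ramesam, vopuw → vopaw, fetohruw → fetohraw) change the last vowel to 'a'.
The other patterns: stems whose last vowel is 'o' add mi- … -eka around the stem; stems whose last vowel is 'i' add -im; stems whose last vowel is 'a' or 'e' change the last vowel to 'u'.
So donopuh → donopah.

donopah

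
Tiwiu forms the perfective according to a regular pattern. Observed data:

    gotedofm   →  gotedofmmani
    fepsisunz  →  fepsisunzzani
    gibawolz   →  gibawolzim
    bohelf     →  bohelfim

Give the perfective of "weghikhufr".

"weghikhufr" has second-to-last letter 'f'. The one such stem in the data (gotedofm → gotedofmmani) doubles the final consonant and adds -ani (as does fepsisunz), so the same rule applies.
The other pattern: stems whose second-to-last letter is 'l' add -im.
So weghikhufr → weghikhufrrani.

weghikhufrrani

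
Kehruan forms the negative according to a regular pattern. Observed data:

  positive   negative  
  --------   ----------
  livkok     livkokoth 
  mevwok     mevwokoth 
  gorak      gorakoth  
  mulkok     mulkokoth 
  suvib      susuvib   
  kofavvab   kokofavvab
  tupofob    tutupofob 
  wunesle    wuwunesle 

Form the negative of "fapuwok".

fapuwokoth

gorak and kofavvab both have last vowel 'a' yet inflect differently (gorakoth, kokofavvab), so the last vowel is not what conditions the rule; the final letter is.
"fapuwok" ends in -k. The stems ending in -k (livkok → livkokoth, mevwok → mevwokoth, gorak → gorakoth) add -oth.
So fapuwok → fapuwokoth.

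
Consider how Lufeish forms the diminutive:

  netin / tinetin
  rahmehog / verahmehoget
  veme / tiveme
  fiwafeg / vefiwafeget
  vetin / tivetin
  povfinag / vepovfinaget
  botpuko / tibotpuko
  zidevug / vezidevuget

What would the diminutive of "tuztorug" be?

fiwafeg and veme both have last vowel 'e' yet inflect differently (vefiwafeget, tiveme), so the last vowel is not what conditions the rule; the final letter is.
"tuztorug" ends in -g. The stems ending in -g (fiwafeg → vefiwafeget, povfinag → vepovfinaget, rahmehog → verahmehoget) add ve- … -et around the stem.
So tuztorug → vetuztoruget.

vetuztoruget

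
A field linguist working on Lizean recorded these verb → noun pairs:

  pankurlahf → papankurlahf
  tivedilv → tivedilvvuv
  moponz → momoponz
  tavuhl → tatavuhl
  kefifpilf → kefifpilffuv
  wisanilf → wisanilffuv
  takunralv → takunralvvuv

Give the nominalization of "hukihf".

kefifpilf and pankurlahf both end in -f yet inflect differently (kefifpilffuv, papankurlahf), so the final letter is not what conditions the rule; the second-to-last letter is.
"hukihf" has second-to-last letter 'h'. The stems whose second-to-last letter is 'h' (tavuhl → tatavuhl, pankurlahf → papankurlahf) repeat the first consonant+vowel as a prefix.
The other pattern: stems whose second-to-last letter is 'l' double the final consonant and add -uv.
So hukihf → huhukihf.

huhukihf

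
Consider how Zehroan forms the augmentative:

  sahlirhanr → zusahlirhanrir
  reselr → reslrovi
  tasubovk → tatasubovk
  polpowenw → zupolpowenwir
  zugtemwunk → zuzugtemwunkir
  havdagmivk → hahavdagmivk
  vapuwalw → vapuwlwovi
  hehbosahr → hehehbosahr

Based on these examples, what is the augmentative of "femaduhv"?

"femaduhv" has second-to-last letter 'h'. The one such stem in the data (hehbosahr → hehehbosahr) repeats the first consonant+vowel as a prefix (as do havdagmivk, tasubovk), so the same rule applies.
The other patterns: stems whose second-to-last letter is 'l' delete the last vowel and add -ovi; stems whose second-to-last letter is 'n' add zu- … -ir around the stem.
So femaduhv → fefemaduhv.

fefemaduhv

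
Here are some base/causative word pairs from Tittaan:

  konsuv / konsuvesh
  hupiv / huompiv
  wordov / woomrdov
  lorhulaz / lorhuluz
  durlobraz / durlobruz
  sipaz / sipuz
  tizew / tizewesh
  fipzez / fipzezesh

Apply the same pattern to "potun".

potunesh

lorhulaz and fipzez both end in -z yet inflect differently (lorhuluz, fipzezesh), so the final letter is not what conditions the rule; the last vowel is.
"potun" has last vowel 'u'. The one such stem in the data (konsuv → konsuvesh) adds -esh, so the same rule applies.
The other patterns: stems whose last vowel is 'a' change the last vowel to 'u'; stems whose last vowel is 'i' or 'o' insert -om- after the first vowel.
So potun → potunesh.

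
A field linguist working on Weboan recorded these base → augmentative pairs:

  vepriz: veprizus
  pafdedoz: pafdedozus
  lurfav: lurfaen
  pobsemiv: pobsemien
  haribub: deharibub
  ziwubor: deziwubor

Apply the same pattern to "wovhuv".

vepriz and pobsemiv both have last vowel 'i' yet inflect differently (veprizus, pobsemien), so the last vowel is not what conditions the rule; the final letter is.
"wovhuv" ends in -v. The stems ending in -v (lurfav → lurfaen, pobsemiv → pobsemien) drop the final letter and add -en.
The other patterns: stems ending in -z add -us; stems ending in -b or -r add the prefix de-.
So wovhuv → wovhuen.

wovhuen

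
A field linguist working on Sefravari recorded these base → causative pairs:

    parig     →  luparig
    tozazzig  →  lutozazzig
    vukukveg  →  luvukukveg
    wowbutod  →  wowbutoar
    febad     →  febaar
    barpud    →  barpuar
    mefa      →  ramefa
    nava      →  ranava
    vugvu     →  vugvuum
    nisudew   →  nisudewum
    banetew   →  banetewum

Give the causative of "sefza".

febad and mefa both have last vowel 'a' yet inflect differently (febaar, ramefa), so the last vowel is not what conditions the rule; the final letter is.
"sefza" ends in -a. The stems ending in -a (mefa → ramefa, nava → ranava) add the prefix ra-.
The other patterns: stems ending in -g add the prefix lu-; stems ending in -d drop the final letter and add -ar; stems ending in -u or -w add -um.
So sefza → rasefza.

rasefza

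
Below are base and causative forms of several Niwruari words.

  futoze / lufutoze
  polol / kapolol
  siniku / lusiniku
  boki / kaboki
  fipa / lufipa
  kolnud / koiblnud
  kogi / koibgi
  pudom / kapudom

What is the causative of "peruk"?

kogi and boki both end in -i yet inflect differently (koibgi, kaboki), so the final letter is not what conditions the rule; the first letter is.
"peruk" begins with p-. The stems beginning with p- (polol → kapolol, pudom → kapudom) add the prefix ka-.
So peruk → kaperuk.

kaperuk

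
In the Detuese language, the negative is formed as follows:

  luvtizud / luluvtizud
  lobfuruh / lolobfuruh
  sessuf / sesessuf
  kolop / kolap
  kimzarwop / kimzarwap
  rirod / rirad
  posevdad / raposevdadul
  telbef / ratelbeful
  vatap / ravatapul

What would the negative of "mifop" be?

"mifop" has last vowel 'o'. The stems whose last vowel is 'o' (kolop → kolap, kimzarwop → kimzarwap, rirod → rirad) change the last vowel to 'a'.
So mifop → mifap.

mifap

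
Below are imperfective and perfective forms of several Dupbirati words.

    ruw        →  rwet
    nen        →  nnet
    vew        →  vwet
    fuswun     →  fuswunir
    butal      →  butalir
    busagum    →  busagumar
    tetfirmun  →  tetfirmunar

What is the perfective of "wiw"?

wwet

nen and fuswun both end in -n yet inflect differently (nnet, fuswunir), so the final letter is not what conditions the rule; the number of vowels is.
"wiw" has 1 vowel. The stems with 1 vowel (ruw → rwet, nen → nnet, vew → vwet) delete the last vowel and add -et.
So wiw → wwet.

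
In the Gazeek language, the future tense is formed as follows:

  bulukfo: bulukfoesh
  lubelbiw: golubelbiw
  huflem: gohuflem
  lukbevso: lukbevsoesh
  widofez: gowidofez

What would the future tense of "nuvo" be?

nuvoesh

"nuvo" ends in a vowel. The stems ending in a vowel (lukbevso → lukbevsoesh, bulukfo → bulukfoesh) add -esh.
So nuvo → nuvoesh.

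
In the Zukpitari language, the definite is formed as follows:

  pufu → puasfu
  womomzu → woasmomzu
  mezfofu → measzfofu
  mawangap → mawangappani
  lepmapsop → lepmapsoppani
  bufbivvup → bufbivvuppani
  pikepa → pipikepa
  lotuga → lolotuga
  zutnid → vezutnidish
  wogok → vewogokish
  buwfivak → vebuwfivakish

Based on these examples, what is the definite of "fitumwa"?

fifitumwa

pufu and bufbivvup both have last vowel 'u' yet inflect differently (puasfu, bufbivvuppani), so the last vowel is not what conditions the rule; the final letter is.
"fitumwa" ends in -a. The stems ending in -a (pikepa → pipikepa, lotuga → lolotuga) repeat the first consonant+vowel as a prefix.
The other patterns: stems ending in -u insert -as- after the first vowel; stems ending in -p double the final consonant and add -ani; stems ending in -d or -k add ve- … -ish around the stem.
So fitumwa → fifitumwa.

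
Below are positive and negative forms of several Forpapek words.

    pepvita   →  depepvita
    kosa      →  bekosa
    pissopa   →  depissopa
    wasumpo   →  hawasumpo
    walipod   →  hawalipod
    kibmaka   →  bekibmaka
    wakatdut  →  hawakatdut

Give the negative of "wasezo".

pepvita and kibmaka both end in -a yet inflect differently (depepvita, bekibmaka), so the final letter is not what conditions the rule; the first letter is.
"wasezo" begins with w-. The stems beginning with w- (walipod → hawalipod, wakatdut → hawakatdut, wasumpo → hawasumpo) add the prefix ha-.
So wasezo → hawasezo.

hawasezo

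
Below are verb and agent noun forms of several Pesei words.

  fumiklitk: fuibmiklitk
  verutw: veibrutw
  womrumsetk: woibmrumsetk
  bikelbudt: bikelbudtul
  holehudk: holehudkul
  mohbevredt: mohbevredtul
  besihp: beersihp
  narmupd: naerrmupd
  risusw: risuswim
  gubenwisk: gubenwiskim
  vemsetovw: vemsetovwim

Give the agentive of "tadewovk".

fumiklitk and holehudk both end in -k yet inflect differently (fuibmiklitk, holehudkul), so the final letter is not what conditions the rule; the second-to-last letter is.
"tadewovk" has second-to-last letter 'v'. The one such stem in the data (vemsetovw → vemsetovwim) adds -im, so the same rule applies.
So tadewovk → tadewovkim.

tadewovkim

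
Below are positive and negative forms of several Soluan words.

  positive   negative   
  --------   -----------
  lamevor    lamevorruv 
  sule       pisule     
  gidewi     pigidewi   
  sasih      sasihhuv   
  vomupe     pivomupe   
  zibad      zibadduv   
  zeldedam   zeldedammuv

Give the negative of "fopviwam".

fopviwammuv

sasih and gidewi both have last vowel 'i' yet inflect differently (sasihhuv, pigidewi), so the last vowel is not what conditions the rule; whether the stem ends in a vowel or a consonant is.
"fopviwam" ends in a consonant. The stems ending in a consonant (sasih → sasihhuv, lamevor → lamevorruv, zibad → zibadduv) double the final consonant and add -uv.
So fopviwam → fopviwammuv.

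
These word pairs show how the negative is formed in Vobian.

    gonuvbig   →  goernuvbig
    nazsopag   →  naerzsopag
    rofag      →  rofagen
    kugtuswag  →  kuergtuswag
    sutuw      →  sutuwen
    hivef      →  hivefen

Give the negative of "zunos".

zunosen

kugtuswag and rofag both end in -g yet inflect differently (kuergtuswag, rofagen), so the final letter is not what conditions the rule; the number of vowels is.
"zunos" has 2 vowels. The stems with 2 vowels (hivef → hivefen, rofag → rofagen, sutuw → sutuwen) add -en.
So zunos → zunosen.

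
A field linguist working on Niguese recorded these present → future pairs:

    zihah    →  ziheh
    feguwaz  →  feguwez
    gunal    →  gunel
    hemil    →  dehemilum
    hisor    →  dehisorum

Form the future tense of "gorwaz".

gunal and hemil both end in -l yet inflect differently (gunel, dehemilum), so the final letter is not what conditions the rule; the last vowel is.
"gorwaz" has last vowel 'a'. The stems whose last vowel is 'a' (zihah → ziheh, feguwaz → feguwez, gunal → gunel) change the last vowel to 'e'.
So gorwaz → gorwez.

gorwez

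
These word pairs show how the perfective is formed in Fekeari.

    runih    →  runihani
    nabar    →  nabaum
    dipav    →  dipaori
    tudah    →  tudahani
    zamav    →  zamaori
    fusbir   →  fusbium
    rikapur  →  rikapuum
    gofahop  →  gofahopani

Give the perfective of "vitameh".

vitamehani

"vitameh" ends in -h. The stems ending in -h (tudah → tudahani, runih → runihani) add -ani.
So vitameh → vitamehani.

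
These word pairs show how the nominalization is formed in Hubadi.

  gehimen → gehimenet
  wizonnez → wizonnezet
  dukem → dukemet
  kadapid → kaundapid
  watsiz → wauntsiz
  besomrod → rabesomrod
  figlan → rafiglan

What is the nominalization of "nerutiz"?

neunrutiz

wizonnez and watsiz both end in -z yet inflect differently (wizonnezet, wauntsiz), so the final letter is not what conditions the rule; the last vowel is.
"nerutiz" has last vowel 'i'. The stems whose last vowel is 'i' (kadapid → kaundapid, watsiz → wauntsiz) insert -un- after the first vowel.
So nerutiz → neunrutiz.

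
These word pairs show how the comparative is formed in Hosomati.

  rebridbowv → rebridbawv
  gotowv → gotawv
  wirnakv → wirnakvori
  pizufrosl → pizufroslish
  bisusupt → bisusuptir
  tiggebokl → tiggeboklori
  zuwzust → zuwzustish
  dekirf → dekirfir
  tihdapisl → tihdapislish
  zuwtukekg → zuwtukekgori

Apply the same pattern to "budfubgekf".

pizufrosl and tiggebokl both end in -l yet inflect differently (pizufroslish, tiggeboklori), so the final letter is not what conditions the rule; the second-to-last letter is.
"budfubgekf" has second-to-last letter 'k'. The stems whose second-to-last letter is 'k' (tiggebokl → tiggeboklori, zuwtukekg → zuwtukekgori, wirnakv → wirnakvori) add -ori.
The other patterns: stems whose second-to-last letter is 's' add -ish; stems whose second-to-last letter is 'w' change the last vowel to 'a'; stems whose second-to-last letter is 'p' or 'r' add -ir.
So budfubgekf → budfubgekfori.

budfubgekfori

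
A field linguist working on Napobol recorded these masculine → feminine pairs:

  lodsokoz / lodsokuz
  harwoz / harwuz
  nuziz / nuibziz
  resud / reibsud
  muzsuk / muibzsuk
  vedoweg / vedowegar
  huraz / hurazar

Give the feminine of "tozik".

"tozik" has last vowel 'i'. The one such stem in the data (nuziz → nuibziz) inserts -ib- after the first vowel (as do resud, muzsuk), so the same rule applies.
The other patterns: stems whose last vowel is 'o' change the last vowel to 'u'; stems whose last vowel is 'a' or 'e' add -ar.
So tozik → toibzik.

toibzik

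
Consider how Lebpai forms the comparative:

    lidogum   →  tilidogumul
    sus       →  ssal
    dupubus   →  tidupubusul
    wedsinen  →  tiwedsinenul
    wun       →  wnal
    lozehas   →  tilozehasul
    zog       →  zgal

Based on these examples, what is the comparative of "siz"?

szal

sus and dupubus both end in -s yet inflect differently (ssal, tidupubusul), so the final letter is not what conditions the rule; the number of vowels is.
"siz" has 1 vowel. The stems with 1 vowel (wun → wnal, sus → ssal, zog → zgal) delete the last vowel and add -al.
The other pattern: stems with 3 vowels add ti- … -ul around the stem.
So siz → szal.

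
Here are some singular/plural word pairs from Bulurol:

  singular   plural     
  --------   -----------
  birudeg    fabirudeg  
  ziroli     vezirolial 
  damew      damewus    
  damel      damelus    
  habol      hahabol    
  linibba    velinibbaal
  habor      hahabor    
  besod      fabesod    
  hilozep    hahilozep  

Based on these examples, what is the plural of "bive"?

"bive" begins with b-. The stems beginning with b- (besod → fabesod, birudeg → fabirudeg) add the prefix fa-.
So bive → fabive.

fabive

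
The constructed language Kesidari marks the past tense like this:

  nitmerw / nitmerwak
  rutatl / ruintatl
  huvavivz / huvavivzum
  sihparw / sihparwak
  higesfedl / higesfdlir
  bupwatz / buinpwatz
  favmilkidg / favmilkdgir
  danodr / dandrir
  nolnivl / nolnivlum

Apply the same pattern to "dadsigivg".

dadsigivgum

"dadsigivg" has second-to-last letter 'v'. The stems whose second-to-last letter is 'v' (nolnivl → nolnivlum, huvavivz → huvavivzum) add -um.
So dadsigivg → dadsigivgum.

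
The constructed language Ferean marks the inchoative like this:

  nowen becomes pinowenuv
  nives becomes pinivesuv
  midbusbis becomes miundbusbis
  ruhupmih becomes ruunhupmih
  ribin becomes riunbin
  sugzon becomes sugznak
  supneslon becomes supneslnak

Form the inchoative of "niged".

pinigeduv

nives and midbusbis both end in -s yet inflect differently (pinivesuv, miundbusbis), so the final letter is not what conditions the rule; the last vowel is.
"niged" has last vowel 'e'. The stems whose last vowel is 'e' (nowen → pinowenuv, nives → pinivesuv) add pi- … -uv around the stem.
The other patterns: stems whose last vowel is 'i' insert -un- after the first vowel; stems whose last vowel is 'o' delete the last vowel and add -ak.
So niged → pinigeduv.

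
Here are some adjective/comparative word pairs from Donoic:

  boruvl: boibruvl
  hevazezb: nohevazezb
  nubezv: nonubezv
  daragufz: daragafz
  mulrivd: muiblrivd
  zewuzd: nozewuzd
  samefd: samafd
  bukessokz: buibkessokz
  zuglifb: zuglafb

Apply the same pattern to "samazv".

nosamazv

zewuzd and samefd both end in -d yet inflect differently (nozewuzd, samafd), so the final letter is not what conditions the rule; the second-to-last letter is.
"samazv" has second-to-last letter 'z'. The stems whose second-to-last letter is 'z' (hevazezb → nohevazezb, zewuzd → nozewuzd, nubezv → nonubezv) add the prefix no-.
The other patterns: stems whose second-to-last letter is 'f' change the last vowel to 'a'; stems whose second-to-last letter is 'k' or 'v' insert -ib- after the first vowel.
So samazv → nosamazv.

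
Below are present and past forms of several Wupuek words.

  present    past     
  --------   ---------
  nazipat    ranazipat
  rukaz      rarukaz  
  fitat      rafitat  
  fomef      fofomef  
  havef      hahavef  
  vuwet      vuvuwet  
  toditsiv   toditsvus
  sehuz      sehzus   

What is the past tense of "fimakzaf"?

rafimakzaf

nazipat and vuwet both end in -t yet inflect differently (ranazipat, vuvuwet), so the final letter is not what conditions the rule; the last vowel is.
"fimakzaf" has last vowel 'a'. The stems whose last vowel is 'a' (nazipat → ranazipat, rukaz → rarukaz, fitat → rafitat) add the prefix ra-.
So fimakzaf → rafimakzaf.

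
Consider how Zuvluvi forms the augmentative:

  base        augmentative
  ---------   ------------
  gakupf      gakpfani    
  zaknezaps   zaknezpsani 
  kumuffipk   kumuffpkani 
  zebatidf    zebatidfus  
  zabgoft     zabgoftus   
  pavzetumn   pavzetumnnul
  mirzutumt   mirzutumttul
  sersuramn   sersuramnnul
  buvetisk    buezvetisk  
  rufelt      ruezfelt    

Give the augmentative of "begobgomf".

begobgomfful

gakupf and zebatidf both end in -f yet inflect differently (gakpfani, zebatidfus), so the final letter is not what conditions the rule; the second-to-last letter is.
"begobgomf" has second-to-last letter 'm'. The stems whose second-to-last letter is 'm' (pavzetumn → pavzetumnnul, mirzutumt → mirzutumttul, sersuramn → sersuramnnul) double the final consonant and add -ul.
The other patterns: stems whose second-to-last letter is 'p' delete the last vowel and add -ani; stems whose second-to-last letter is 'd' or 'f' add -us; stems whose second-to-last letter is 'l' or 's' insert -ez- after the first vowel.
So begobgomf → begobgomfful.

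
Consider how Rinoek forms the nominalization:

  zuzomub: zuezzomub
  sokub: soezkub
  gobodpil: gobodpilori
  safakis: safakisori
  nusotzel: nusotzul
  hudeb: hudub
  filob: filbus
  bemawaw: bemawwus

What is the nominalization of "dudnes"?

gobodpil and nusotzel both end in -l yet inflect differently (gobodpilori, nusotzul), so the final letter is not what conditions the rule; the last vowel is.
"dudnes" has last vowel 'e'. The stems whose last vowel is 'e' (nusotzel → nusotzul, hudeb → hudub) change the last vowel to 'u'.
So dudnes → dudnus.

dudnus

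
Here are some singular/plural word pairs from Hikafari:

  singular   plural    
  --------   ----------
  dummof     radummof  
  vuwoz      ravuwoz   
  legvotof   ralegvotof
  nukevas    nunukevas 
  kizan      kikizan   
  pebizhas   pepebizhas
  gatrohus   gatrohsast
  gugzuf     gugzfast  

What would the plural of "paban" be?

nukevas and gatrohus both end in -s yet inflect differently (nunukevas, gatrohsast), so the final letter is not what conditions the rule; the last vowel is.
"paban" has last vowel 'a'. The stems whose last vowel is 'a' (nukevas → nunukevas, kizan → kikizan, pebizhas → pepebizhas) repeat the first consonant+vowel as a prefix.
The other patterns: stems whose last vowel is 'o' add the prefix ra-; stems whose last vowel is 'u' delete the last vowel and add -ast.
So paban → papaban.

papaban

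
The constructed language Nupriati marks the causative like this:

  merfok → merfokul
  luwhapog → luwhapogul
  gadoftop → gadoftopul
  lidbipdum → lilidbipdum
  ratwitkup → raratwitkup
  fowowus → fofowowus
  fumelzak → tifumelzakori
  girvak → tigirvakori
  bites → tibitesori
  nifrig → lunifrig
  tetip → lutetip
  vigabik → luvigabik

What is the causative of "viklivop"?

"viklivop" has last vowel 'o'. The stems whose last vowel is 'o' (merfok → merfokul, luwhapog → luwhapogul, gadoftop → gadoftopul) add -ul.
So viklivop → viklivopul.

viklivopul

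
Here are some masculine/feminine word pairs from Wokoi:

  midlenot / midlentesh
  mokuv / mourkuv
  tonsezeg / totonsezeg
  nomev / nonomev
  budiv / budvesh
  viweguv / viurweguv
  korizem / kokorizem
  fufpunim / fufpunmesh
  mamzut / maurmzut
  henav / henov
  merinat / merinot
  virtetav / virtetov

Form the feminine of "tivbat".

budiv and virtetav both end in -v yet inflect differently (budvesh, virtetov), so the final letter is not what conditions the rule; the last vowel is.
"tivbat" has last vowel 'a'. The stems whose last vowel is 'a' (virtetav → virtetov, henav → henov, merinat → merinot) change the last vowel to 'o'.
So tivbat → tivbot.

tivbot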